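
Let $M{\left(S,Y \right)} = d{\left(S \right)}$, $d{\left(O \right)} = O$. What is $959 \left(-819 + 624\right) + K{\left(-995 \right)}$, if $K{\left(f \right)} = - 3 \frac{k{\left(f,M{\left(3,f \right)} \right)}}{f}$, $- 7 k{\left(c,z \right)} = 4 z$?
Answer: $- \frac{1302489861}{6965} \approx -1.8701 \cdot 10^{5}$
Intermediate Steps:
$M{\left(S,Y \right)} = S$
$k{\left(c,z \right)} = - \frac{4 z}{7}$
$K{\left(f \right)} = \frac{36}{7 f}$ ($K{\left(f \right)} = - 3 \frac{\left(- \frac{4}{7}\right) 3}{f} = - 3 \left(- \frac{12}{7 f}\right) = \frac{36}{7 f}$)
$959 \left(-819 + 624\right) + K{\left(-995 \right)} = 959 \left(-819 + 624\right) + \frac{36}{7 \left(-995\right)} = 959 \left(-195\right) + \frac{36}{7} \left(- \frac{1}{995}\right) = -187005 - \frac{36}{6965} = - \frac{1302489861}{6965}$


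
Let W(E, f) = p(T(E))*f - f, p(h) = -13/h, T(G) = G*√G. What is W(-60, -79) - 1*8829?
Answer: -8750 + 1027*I*√15/1800 ≈ -8750.0 + 2.2098*I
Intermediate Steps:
T(G) = G^(3/2)
W(E, f) = -f - 13*f/E^(3/2) (W(E, f) = (-13/E^(3/2))*f - f = -13*f/E^(3/2) - f = -f - 13*f/E^(3/2))
W(-60, -79) - 1*8829 = (-1*(-79) - 13*(-79)/(-60)^(3/2)) - 1*8829 = (79 - 13*(-79)*I*√15/1800) - 8829 = (79 + 1027*I*√15/1800) - 8829 = -8750 + 1027*I*√15/1800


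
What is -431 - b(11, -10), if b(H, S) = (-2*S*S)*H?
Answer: 1769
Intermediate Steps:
b(H, S) = -2*H*S² (b(H, S) = (-2*S²)*H = -2*H*S²)
-431 - b(11, -10) = -431 - (-2)*11*(-10)² = -431 - (-2)*11*100 = -431 - 1*(-2200) = -431 + 2200 = 1769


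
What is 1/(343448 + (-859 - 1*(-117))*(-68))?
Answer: 1/393904 ≈ 2.5387e-6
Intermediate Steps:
1/(343448 + (-859 - 1*(-117))*(-68)) = 1/(343448 + (-859 + 117)*(-68)) = 1/(343448 - 742*(-68)) = 1/(343448 + 50456) = 1/393904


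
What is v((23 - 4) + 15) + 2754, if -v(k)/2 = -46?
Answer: 2846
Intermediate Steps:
v(k) = 92 (v(k) = -2*(-46) = 92)
v((23 - 4) + 15) + 2754 = 92 + 2754 = 2846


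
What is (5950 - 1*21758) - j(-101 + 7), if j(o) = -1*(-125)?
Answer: -15933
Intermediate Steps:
j(o) = 125
(5950 - 1*21758) - j(-101 + 7) = (5950 - 1*21758) - 1*125 = (5950 - 21758) - 125 = -15808 - 125 = -15933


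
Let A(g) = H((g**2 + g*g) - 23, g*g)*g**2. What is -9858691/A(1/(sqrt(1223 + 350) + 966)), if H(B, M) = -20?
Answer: 9215204379739/20 + 52379225283*sqrt(13)/5 ≈ 4.9853e+11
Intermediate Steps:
A(g) = -20*g**2
-9858691/A(1/(sqrt(1223 + 350) + 966)) = -9858691*(-(sqrt(1223 + 350) + 966)**2/20) = -9858691*(-(sqrt(1573) + 966)**2/20) = -9858691*(-(11*sqrt(13) + 966)**2/20) = -9858691*(-(966 + 11*sqrt(13))**2/20) = -(-9858691)*(966 + 11*sqrt(13))**2/20 = 9858691*(966 + 11*sqrt(13))**2/20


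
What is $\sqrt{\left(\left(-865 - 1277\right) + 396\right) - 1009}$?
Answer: $i \sqrt{2755} \approx 52.488 i$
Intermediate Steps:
$\sqrt{\left(\left(-865 - 1277\right) + 396\right) - 1009} = \sqrt{\left(-2142 + 396\right) - 1009} = \sqrt{-1746 - 1009} = \sqrt{-2755} = i \sqrt{2755}$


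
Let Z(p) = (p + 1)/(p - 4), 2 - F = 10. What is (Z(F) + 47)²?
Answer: 326041/144 ≈ 2264.2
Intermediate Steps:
F = -8 (F = 2 - 1*10 = 2 - 10 = -8)
Z(p) = (1 + p)/(-4 + p)
(Z(F) + 47)² = ((1 - 8)/(-4 - 8) + 47)² = (-7/(-12) + 47)² = (-1/12*(-7) + 47)² = (7/12 + 47)² = (571/12)² = 326041/144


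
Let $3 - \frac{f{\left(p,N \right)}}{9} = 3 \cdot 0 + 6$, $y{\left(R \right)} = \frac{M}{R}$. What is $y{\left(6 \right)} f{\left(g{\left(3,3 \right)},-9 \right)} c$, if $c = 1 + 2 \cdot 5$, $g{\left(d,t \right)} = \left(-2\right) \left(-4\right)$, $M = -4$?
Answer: $198$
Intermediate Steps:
$y{\left(R \right)} = - \frac{4}{R}$
$g{\left(d,t \right)} = 8$
$f{\left(p,N \right)} = -27$ ($f{\left(p,N \right)} = 27 - 9 \left(3 \cdot 0 + 6\right) = 27 - 9 \left(0 + 6\right) = 27 - 54 = -27$)
$c = 11$ ($c = 1 + 10 = 11$)
$y{\left(6 \right)} f{\left(g{\left(3,3 \right)},-9 \right)} c = - \frac{4}{6} \left(-27\right) 11 = \left(-4\right) \frac{1}{6} \left(-27\right) 11 = \left(- \frac{2}{3}\right) \left(-27\right) 11 = 18 \cdot 11 = 198$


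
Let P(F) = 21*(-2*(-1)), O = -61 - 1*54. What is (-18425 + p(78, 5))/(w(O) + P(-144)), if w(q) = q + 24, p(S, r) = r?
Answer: 18420/49 ≈ 375.92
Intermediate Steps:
O = -115 (O = -61 - 54 = -115)
w(q) = 24 + q
P(F) = 42 (P(F) = 21*2 = 42)
(-18425 + p(78, 5))/(w(O) + P(-144)) = (-18425 + 5)/((24 - 115) + 42) = -18420/(-91 + 42) = -18420/(-49) = -18420*(-1/49) = 18420/49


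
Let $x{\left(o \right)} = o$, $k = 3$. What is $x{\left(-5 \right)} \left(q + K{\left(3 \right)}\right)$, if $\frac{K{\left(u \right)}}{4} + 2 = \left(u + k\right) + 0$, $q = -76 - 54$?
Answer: $570$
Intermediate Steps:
$q = -130$
$K{\left(u \right)} = 4 + 4 u$ ($K{\left(u \right)} = -8 + 4 \left(\left(u + 3\right) + 0\right) = -8 + 4 \left(\left(3 + u\right) + 0\right) = -8 + 4 \left(3 + u\right) = -8 + \left(12 + 4 u\right) = 4 + 4 u$)
$x{\left(-5 \right)} \left(q + K{\left(3 \right)}\right) = - 5 \left(-130 + \left(4 + 4 \cdot 3\right)\right) = - 5 \left(-130 + \left(4 + 12\right)\right) = - 5 \left(-130 + 16\right) = \left(-5\right) \left(-114\right) = 570$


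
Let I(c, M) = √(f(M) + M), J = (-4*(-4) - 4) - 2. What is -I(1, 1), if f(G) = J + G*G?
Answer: -2*√3 ≈ -3.4641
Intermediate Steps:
J = 10 (J = (16 - 4) - 2 = 12 - 2 = 10)
f(G) = 10 + G² (f(G) = 10 + G*G = 10 + G²)
I(c, M) = √(10 + M + M²) (I(c, M) = √((10 + M²) + M) = √(10 + M + M²))
-I(1, 1) = -√(10 + 1 + 1²) = -√(10 + 1 + 1) = -√12 = -2*√3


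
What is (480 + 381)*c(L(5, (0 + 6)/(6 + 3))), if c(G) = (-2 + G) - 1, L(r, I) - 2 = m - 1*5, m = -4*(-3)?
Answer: 5166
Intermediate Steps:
m = 12
L(r, I) = 9 (L(r, I) = 2 + (12 - 1*5) = 2 + (12 - 5) = 2 + 7 = 9)
c(G) = -3 + G
(480 + 381)*c(L(5, (0 + 6)/(6 + 3))) = (480 + 381)*(-3 + 9) = 861*6 = 5166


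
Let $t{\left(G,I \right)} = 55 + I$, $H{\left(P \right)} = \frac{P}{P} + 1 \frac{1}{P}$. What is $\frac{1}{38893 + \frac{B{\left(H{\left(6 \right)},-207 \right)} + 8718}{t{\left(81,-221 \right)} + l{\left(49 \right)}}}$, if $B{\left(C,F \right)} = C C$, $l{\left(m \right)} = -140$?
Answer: $\frac{11016}{428131391} \approx 2.573 \cdot 10^{-5}$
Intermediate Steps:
$H{\left(P \right)} = 1 + \frac{1}{P}$
$B{\left(C,F \right)} = C^{2}$
$\frac{1}{38893 + \frac{B{\left(H{\left(6 \right)},-207 \right)} + 8718}{t{\left(81,-221 \right)} + l{\left(49 \right)}}} = \frac{1}{38893 + \frac{\left(\frac{1 + 6}{6}\right)^{2} + 8718}{\left(55 - 221\right) - 140}} = \frac{1}{38893 + \frac{\left(\frac{1}{6} \cdot 7\right)^{2} + 8718}{-166 - 140}} = \frac{1}{38893 + \frac{\left(\frac{7}{6}\right)^{2} + 8718}{-306}} = \frac{1}{38893 + \left(\frac{49}{36} + 8718\right) \left(- \frac{1}{306}\right)} = \frac{1}{38893 + \frac{313897}{36} \left(- \frac{1}{306}\right)} = \frac{1}{38893 - \frac{313897}{11016}} = \frac{1}{\frac{428131391}{11016}} = \frac{11016}{428131391}$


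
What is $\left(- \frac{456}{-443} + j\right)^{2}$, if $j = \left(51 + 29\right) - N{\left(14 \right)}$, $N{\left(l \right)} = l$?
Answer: $\frac{881733636}{196249} \approx 4492.9$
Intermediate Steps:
$j = 66$ ($j = \left(51 + 29\right) - 14 = 80 - 14 = 66$)
$\left(- \frac{456}{-443} + j\right)^{2} = \left(- \frac{456}{-443} + 66\right)^{2} = \left(\left(-456\right) \left(- \frac{1}{443}\right) + 66\right)^{2} = \left(\frac{456}{443} + 66\right)^{2} = \left(\frac{29694}{443}\right)^{2} = \frac{881733636}{196249}$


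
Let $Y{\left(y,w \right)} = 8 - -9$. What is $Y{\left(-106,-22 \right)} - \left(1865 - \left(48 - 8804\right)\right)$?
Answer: $-10604$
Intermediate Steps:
$Y{\left(y,w \right)} = 17$ ($Y{\left(y,w \right)} = 8 + 9 = 17$)
$Y{\left(-106,-22 \right)} - \left(1865 - \left(48 - 8804\right)\right) = 17 - \left(1865 - \left(48 - 8804\right)\right) = 17 - \left(1865 - -8756\right) = 17 - \left(1865 + 8756\right) = 17 - 10621 = -10604$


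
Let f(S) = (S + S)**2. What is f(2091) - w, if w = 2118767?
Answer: 15370357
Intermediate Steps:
f(S) = 4*S**2 (f(S) = (2*S)**2 = 4*S**2)
f(2091) - w = 4*2091**2 - 1*2118767 = 4*4372281 - 2118767 = 17489124 - 2118767 = 15370357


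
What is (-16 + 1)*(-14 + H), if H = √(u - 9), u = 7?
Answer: 210 - 15*I*√2 ≈ 210.0 - 21.213*I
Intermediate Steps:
H = I*√2 (H = √(7 - 9) = √(-2) = I*√2 ≈ 1.4142*I)
(-16 + 1)*(-14 + H) = (-16 + 1)*(-14 + I*√2) = -15*(-14 + I*√2) = 210 - 15*I*√2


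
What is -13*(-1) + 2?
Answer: 15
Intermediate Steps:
-13*(-1) + 2 = 13 + 2 = 15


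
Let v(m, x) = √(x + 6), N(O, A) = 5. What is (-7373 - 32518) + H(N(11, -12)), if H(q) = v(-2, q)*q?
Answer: -39891 + 5*√11 ≈ -39874.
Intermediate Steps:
v(m, x) = √(6 + x)
H(q) = q*√(6 + q) (H(q) = √(6 + q)*q = q*√(6 + q))
(-7373 - 32518) + H(N(11, -12)) = (-7373 - 32518) + 5*√(6 + 5) = -39891 + 5*√11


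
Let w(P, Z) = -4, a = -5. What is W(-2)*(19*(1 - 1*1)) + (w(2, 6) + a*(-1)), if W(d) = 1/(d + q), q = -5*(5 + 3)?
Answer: 1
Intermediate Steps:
q = -40 (q = -5*8 = -40)
W(d) = 1/(-40 + d) (W(d) = 1/(d - 40) = 1/(-40 + d))
W(-2)*(19*(1 - 1*1)) + (w(2, 6) + a*(-1)) = (19*(1 - 1*1))/(-40 - 2) + (-4 - 5*(-1)) = (19*(1 - 1))/(-42) + (-4 + 5) = -19*0/42 + 1 = -1/42*0 + 1 = 0 + 1 = 1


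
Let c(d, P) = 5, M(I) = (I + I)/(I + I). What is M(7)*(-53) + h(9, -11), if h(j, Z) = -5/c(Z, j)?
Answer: -54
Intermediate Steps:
M(I) = 1 (M(I) = (2*I)/((2*I)) = (2*I)*(1/(2*I)) = 1)
h(j, Z) = -1 (h(j, Z) = -5/5 = -5*⅕ = -1)
M(7)*(-53) + h(9, -11) = 1*(-53) - 1 = -53 - 1 = -54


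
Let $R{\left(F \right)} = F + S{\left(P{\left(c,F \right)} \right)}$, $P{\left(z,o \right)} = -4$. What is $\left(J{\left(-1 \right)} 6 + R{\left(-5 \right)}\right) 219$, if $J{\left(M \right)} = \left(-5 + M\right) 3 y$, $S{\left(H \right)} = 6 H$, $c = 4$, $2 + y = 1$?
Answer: $17301$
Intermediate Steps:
$y = -1$ ($y = -2 + 1 = -1$)
$J{\left(M \right)} = 15 - 3 M$ ($J{\left(M \right)} = \left(-5 + M\right) 3 \left(-1\right) = \left(-15 + 3 M\right) \left(-1\right) = 15 - 3 M$)
$R{\left(F \right)} = -24 + F$ ($R{\left(F \right)} = F + 6 \left(-4\right) = F - 24 = -24 + F$)
$\left(J{\left(-1 \right)} 6 + R{\left(-5 \right)}\right) 219 = \left(\left(15 - -3\right) 6 - 29\right) 219 = \left(\left(15 + 3\right) 6 - 29\right) 219 = \left(18 \cdot 6 - 29\right) 219 = \left(108 - 29\right) 219 = 79 \cdot 219 = 17301$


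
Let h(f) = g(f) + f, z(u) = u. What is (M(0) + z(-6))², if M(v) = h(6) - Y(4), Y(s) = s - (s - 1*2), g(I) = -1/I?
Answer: 169/36 ≈ 4.6944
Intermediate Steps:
h(f) = f - 1/f (h(f) = -1/f + f = f - 1/f)
Y(s) = 2 (Y(s) = s - (s - 2) = s - (-2 + s) = s + (2 - s) = 2)
M(v) = 23/6 (M(v) = (6 - 1/6) - 1*2 = (6 - 1*⅙) - 2 = (6 - ⅙) - 2 = 35/6 - 2 = 23/6)
(M(0) + z(-6))² = (23/6 - 6)² = (-13/6)² = 169/36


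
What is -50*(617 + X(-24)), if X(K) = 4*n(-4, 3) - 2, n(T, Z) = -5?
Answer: -29750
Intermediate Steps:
X(K) = -22 (X(K) = 4*(-5) - 2 = -20 - 2 = -22)
-50*(617 + X(-24)) = -50*(617 - 22) = -50*595 = -29750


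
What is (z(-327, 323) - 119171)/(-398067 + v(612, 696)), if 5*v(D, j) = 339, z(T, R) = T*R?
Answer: 280990/497499 ≈ 0.56481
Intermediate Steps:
z(T, R) = R*T
v(D, j) = 339/5 (v(D, j) = (⅕)*339 = 339/5)
(z(-327, 323) - 119171)/(-398067 + v(612, 696)) = (323*(-327) - 119171)/(-398067 + 339/5) = (-105621 - 119171)/(-1989996/5) = -224792*(-5/1989996) = 280990/497499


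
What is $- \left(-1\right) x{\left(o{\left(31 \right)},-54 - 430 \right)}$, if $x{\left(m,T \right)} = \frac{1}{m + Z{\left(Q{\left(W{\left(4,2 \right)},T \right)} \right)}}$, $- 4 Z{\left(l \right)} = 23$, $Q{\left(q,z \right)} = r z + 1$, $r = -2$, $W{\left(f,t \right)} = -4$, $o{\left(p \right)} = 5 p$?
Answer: $\frac{4}{597} \approx 0.0067002$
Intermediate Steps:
$Q{\left(q,z \right)} = 1 - 2 z$ ($Q{\left(q,z \right)} = - 2 z + 1 = 1 - 2 z$)
$Z{\left(l \right)} = - \frac{23}{4}$ ($Z{\left(l \right)} = \left(- \frac{1}{4}\right) 23 = - \frac{23}{4}$)
$x{\left(m,T \right)} = \frac{1}{- \frac{23}{4} + m}$ ($x{\left(m,T \right)} = \frac{1}{m - \frac{23}{4}} = \frac{1}{- \frac{23}{4} + m}$)
$- \left(-1\right) x{\left(o{\left(31 \right)},-54 - 430 \right)} = - \left(-1\right) \frac{4}{-23 + 4 \cdot 5 \cdot 31} = - \left(-1\right) \frac{4}{-23 + 4 \cdot 155} = - \left(-1\right) \frac{4}{-23 + 620} = - \left(-1\right) \frac{4}{597} = - \left(-1\right) 4 \cdot \frac{1}{597} = - \frac{\left(-1\right) 4}{597} = \left(-1\right) \left(- \frac{4}{597}\right) = \frac{4}{597}$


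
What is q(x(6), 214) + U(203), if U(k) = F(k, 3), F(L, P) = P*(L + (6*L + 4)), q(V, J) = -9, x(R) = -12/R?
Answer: 4266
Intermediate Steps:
F(L, P) = P*(4 + 7*L) (F(L, P) = P*(L + (4 + 6*L)) = P*(4 + 7*L))
U(k) = 12 + 21*k (U(k) = 3*(4 + 7*k) = 12 + 21*k)
q(x(6), 214) + U(203) = -9 + (12 + 21*203) = -9 + (12 + 4263) = -9 + 4275 = 4266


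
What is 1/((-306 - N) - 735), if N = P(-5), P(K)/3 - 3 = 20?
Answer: -1/1110 ≈ -0.00090090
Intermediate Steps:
P(K) = 69 (P(K) = 9 + 3*20 = 9 + 60 = 69)
N = 69
1/((-306 - N) - 735) = 1/((-306 - 1*69) - 735) = 1/((-306 - 69) - 735) = 1/(-375 - 735) = 1/(-1110) = -1/1110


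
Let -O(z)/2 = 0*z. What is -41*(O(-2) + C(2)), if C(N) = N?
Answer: -82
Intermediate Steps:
O(z) = 0 (O(z) = -0*z = -2*0 = 0)
-41*(O(-2) + C(2)) = -41*(0 + 2) = -41*2 = -82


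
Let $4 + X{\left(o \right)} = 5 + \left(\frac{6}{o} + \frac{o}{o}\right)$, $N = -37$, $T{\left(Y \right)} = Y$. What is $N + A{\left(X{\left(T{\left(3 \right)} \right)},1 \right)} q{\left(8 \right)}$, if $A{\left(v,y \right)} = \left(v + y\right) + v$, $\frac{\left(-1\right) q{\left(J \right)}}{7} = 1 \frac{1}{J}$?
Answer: $- \frac{359}{8} \approx -44.875$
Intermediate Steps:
$q{\left(J \right)} = - \frac{7}{J}$ ($q{\left(J \right)} = - 7 \cdot 1 \frac{1}{J} = - \frac{7}{J}$)
$X{\left(o \right)} = 2 + \frac{6}{o}$ ($X{\left(o \right)} = -4 + \left(5 + \left(\frac{6}{o} + \frac{o}{o}\right)\right) = -4 + \left(5 + \left(\frac{6}{o} + 1\right)\right) = -4 + \left(5 + \left(1 + \frac{6}{o}\right)\right) = -4 + \left(6 + \frac{6}{o}\right) = 2 + \frac{6}{o}$)
$A{\left(v,y \right)} = y + 2 v$
$N + A{\left(X{\left(T{\left(3 \right)} \right)},1 \right)} q{\left(8 \right)} = -37 + \left(1 + 2 \left(2 + \frac{6}{3}\right)\right) \left(- \frac{7}{8}\right) = -37 + \left(1 + 2 \left(2 + 6 \cdot \frac{1}{3}\right)\right) \left(\left(-7\right) \frac{1}{8}\right) = -37 + \left(1 + 2 \left(2 + 2\right)\right) \left(- \frac{7}{8}\right) = -37 + \left(1 + 2 \cdot 4\right) \left(- \frac{7}{8}\right) = -37 + \left(1 + 8\right) \left(- \frac{7}{8}\right) = -37 + 9 \left(- \frac{7}{8}\right) = -37 - \frac{63}{8} = - \frac{359}{8}$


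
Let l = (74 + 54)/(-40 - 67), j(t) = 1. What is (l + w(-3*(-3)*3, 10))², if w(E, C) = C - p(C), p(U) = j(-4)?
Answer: 697225/11449 ≈ 60.898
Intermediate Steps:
p(U) = 1
w(E, C) = -1 + C (w(E, C) = C - 1*1 = C - 1 = -1 + C)
l = -128/107 (l = 128/(-107) = 128*(-1/107) = -128/107 ≈ -1.1963)
(l + w(-3*(-3)*3, 10))² = (-128/107 + (-1 + 10))² = (-128/107 + 9)² = (835/107)² = 697225/11449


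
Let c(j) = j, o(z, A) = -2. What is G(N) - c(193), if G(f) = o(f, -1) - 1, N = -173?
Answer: -196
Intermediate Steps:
G(f) = -3 (G(f) = -2 - 1 = -3)
G(N) - c(193) = -3 - 1*193 = -3 - 193 = -196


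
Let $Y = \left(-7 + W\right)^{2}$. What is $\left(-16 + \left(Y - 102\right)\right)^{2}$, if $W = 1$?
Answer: $6724$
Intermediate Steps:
$Y = 36$ ($Y = \left(-7 + 1\right)^{2} = \left(-6\right)^{2} = 36$)
$\left(-16 + \left(Y - 102\right)\right)^{2} = \left(-16 + \left(36 - 102\right)\right)^{2} = \left(-16 - 66\right)^{2} = \left(-82\right)^{2} = 6724$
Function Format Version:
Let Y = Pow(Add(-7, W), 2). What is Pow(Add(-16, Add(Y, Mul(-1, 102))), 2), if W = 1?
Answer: 6724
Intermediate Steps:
Y = 36 (Y = Pow(Add(-7, 1), 2) = Pow(-6, 2) = 36)
Pow(Add(-16, Add(Y, Mul(-1, 102))), 2) = Pow(Add(-16, Add(36, Mul(-1, 102))), 2) = Pow(Add(-16, Add(36, -102)), 2) = Pow(Add(-16, -66), 2) = Pow(-82, 2) = 6724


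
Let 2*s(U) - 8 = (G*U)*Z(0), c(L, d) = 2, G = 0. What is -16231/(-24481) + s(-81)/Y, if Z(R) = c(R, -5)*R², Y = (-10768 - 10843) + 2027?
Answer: 79442495/119858976 ≈ 0.66280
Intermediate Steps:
Y = -19584 (Y = -21611 + 2027 = -19584)
Z(R) = 2*R²
s(U) = 4 (s(U) = 4 + ((0*U)*(2*0²))/2 = 4 + (0*(2*0))/2 = 4 + (0*0)/2 = 4 + (½)*0 = 4 + 0 = 4)
-16231/(-24481) + s(-81)/Y = -16231/(-24481) + 4/(-19584) = -16231*(-1/24481) + 4*(-1/19584) = 16231/24481 - 1/4896 = 79442495/119858976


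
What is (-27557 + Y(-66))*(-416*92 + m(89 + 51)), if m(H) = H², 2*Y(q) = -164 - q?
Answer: 515459232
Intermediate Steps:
Y(q) = -82 - q/2 (Y(q) = (-164 - q)/2 = -82 - q/2)
(-27557 + Y(-66))*(-416*92 + m(89 + 51)) = (-27557 + (-82 - ½*(-66)))*(-416*92 + (89 + 51)²) = (-27557 + (-82 + 33))*(-38272 + 140²) = (-27557 - 49)*(-38272 + 19600) = -27606*(-18672) = 515459232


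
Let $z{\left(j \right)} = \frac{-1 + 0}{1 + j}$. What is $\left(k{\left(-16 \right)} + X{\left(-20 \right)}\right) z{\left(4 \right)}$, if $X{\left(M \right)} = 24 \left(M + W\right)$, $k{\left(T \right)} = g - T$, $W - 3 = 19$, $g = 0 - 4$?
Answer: $-12$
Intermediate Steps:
$z{\left(j \right)} = - \frac{1}{1 + j}$
$g = -4$
$W = 22$ ($W = 3 + 19 = 22$)
$k{\left(T \right)} = -4 - T$
$X{\left(M \right)} = 528 + 24 M$ ($X{\left(M \right)} = 24 \left(M + 22\right) = 24 \left(22 + M\right) = 528 + 24 M$)
$\left(k{\left(-16 \right)} + X{\left(-20 \right)}\right) z{\left(4 \right)} = \left(\left(-4 - -16\right) + \left(528 + 24 \left(-20\right)\right)\right) \left(- \frac{1}{1 + 4}\right) = \left(\left(-4 + 16\right) + \left(528 - 480\right)\right) \left(- \frac{1}{5}\right) = \left(12 + 48\right) \left(\left(-1\right) \frac{1}{5}\right) = 60 \left(- \frac{1}{5}\right) = -12$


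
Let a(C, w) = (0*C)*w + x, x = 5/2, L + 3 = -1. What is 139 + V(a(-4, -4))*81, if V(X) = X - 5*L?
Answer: 3923/2 ≈ 1961.5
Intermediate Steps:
L = -4 (L = -3 - 1 = -4)
x = 5/2 (x = 5*(½) = 5/2 ≈ 2.5000)
a(C, w) = 5/2 (a(C, w) = (0*C)*w + 5/2 = 0*w + 5/2 = 0 + 5/2 = 5/2)
V(X) = 20 + X (V(X) = X - 5*(-4) = X + 20 = 20 + X)
139 + V(a(-4, -4))*81 = 139 + (20 + 5/2)*81 = 139 + (45/2)*81 = 139 + 3645/2 = 3923/2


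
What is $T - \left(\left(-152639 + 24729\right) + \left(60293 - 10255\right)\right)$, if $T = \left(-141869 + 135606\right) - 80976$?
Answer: $-9367$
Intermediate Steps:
$T = -87239$ ($T = -6263 - 80976 = -87239$)
$T - \left(\left(-152639 + 24729\right) + \left(60293 - 10255\right)\right) = -87239 - \left(\left(-152639 + 24729\right) + \left(60293 - 10255\right)\right) = -87239 - \left(-127910 + 50038\right) = -87239 - -77872 = -87239 + 77872 = -9367$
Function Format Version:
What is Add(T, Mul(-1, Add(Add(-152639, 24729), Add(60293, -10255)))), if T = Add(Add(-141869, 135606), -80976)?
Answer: -9367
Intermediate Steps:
T = -87239 (T = Add(-6263, -80976) = -87239)
Add(T, Mul(-1, Add(Add(-152639, 24729), Add(60293, -10255)))) = Add(-87239, Mul(-1, Add(Add(-152639, 24729), Add(60293, -10255)))) = Add(-87239, Mul(-1, Add(-127910, 50038))) = Add(-87239, Mul(-1, -77872)) = Add(-87239, 77872) = -9367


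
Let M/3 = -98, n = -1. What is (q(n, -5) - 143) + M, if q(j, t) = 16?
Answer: -421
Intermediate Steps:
M = -294 (M = 3*(-98) = -294)
(q(n, -5) - 143) + M = (16 - 143) - 294 = -127 - 294 = -421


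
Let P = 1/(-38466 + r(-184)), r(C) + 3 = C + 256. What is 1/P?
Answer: -38397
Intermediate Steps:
r(C) = 253 + C (r(C) = -3 + (C + 256) = -3 + (256 + C) = 253 + C)
P = -1/38397 (P = 1/(-38466 + (253 - 184)) = 1/(-38466 + 69) = 1/(-38397) = -1/38397 ≈ -2.6044e-5)
1/P = 1/(-1/38397) = -38397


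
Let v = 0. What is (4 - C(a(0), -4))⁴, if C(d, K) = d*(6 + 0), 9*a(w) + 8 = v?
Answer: 614656/81 ≈ 7588.3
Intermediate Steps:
a(w) = -8/9 (a(w) = -8/9 + (⅑)*0 = -8/9 + 0 = -8/9)
C(d, K) = 6*d (C(d, K) = d*6 = 6*d)
(4 - C(a(0), -4))⁴ = (4 - 6*(-8)/9)⁴ = (4 - 1*(-16/3))⁴ = (4 + 16/3)⁴ = (28/3)⁴ = 614656/81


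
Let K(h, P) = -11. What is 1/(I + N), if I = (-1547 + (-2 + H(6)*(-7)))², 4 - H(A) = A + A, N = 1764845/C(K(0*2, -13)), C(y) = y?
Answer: 11/22754694 ≈ 4.8342e-7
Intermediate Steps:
N = -1764845/11 (N = 1764845/(-11) = 1764845*(-1/11) = -1764845/11 ≈ -1.6044e+5)
H(A) = 4 - 2*A (H(A) = 4 - (A + A) = 4 - 2*A)
I = 2229049 (I = (-1547 + (-2 + (4 - 2*6)*(-7)))² = (-1547 + (-2 + (4 - 12)*(-7)))² = (-1547 + (-2 - 8*(-7)))² = (-1547 + (-2 + 56))² = (-1547 + 54)² = (-1493)² = 2229049)
1/(I + N) = 1/(2229049 - 1764845/11) = 1/(22754694/11) = 11/22754694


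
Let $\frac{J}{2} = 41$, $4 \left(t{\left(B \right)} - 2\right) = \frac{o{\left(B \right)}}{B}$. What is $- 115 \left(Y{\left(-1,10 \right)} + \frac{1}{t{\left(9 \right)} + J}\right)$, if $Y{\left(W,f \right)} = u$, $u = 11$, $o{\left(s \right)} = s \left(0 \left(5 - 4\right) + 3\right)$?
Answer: $- \frac{429295}{339} \approx -1266.4$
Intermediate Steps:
$o{\left(s \right)} = 3 s$ ($o{\left(s \right)} = s \left(0 \cdot 1 + 3\right) = s \left(0 + 3\right) = s 3 = 3 s$)
$t{\left(B \right)} = \frac{11}{4}$ ($t{\left(B \right)} = 2 + \frac{3 B \frac{1}{B}}{4} = 2 + \frac{1}{4} \cdot 3 = 2 + \frac{3}{4} = \frac{11}{4}$)
$Y{\left(W,f \right)} = 11$
$J = 82$ ($J = 2 \cdot 41 = 82$)
$- 115 \left(Y{\left(-1,10 \right)} + \frac{1}{t{\left(9 \right)} + J}\right) = - 115 \left(11 + \frac{1}{\frac{11}{4} + 82}\right) = - 115 \left(11 + \frac{1}{\frac{339}{4}}\right) = - 115 \left(11 + \frac{4}{339}\right) = \left(-115\right) \frac{3733}{339} = - \frac{429295}{339}$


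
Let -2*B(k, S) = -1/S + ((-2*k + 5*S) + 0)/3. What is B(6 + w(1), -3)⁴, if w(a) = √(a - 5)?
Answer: 24521/81 + 5720*I/27 ≈ 302.73 + 211.85*I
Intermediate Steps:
w(a) = √(-5 + a)
B(k, S) = 1/(2*S) - 5*S/6 + k/3 (B(k, S) = -(-1/S + ((-2*k + 5*S) + 0)/3)/2 = -(-1/S + (-2*k + 5*S)*(⅓))/2 = -(-1/S + (-2*k/3 + 5*S/3))/2 = -(-1/S - 2*k/3 + 5*S/3)/2 = 1/(2*S) - 5*S/6 + k/3)
B(6 + w(1), -3)⁴ = ((⅙)*(3 - 1*(-3)*(-2*(6 + √(-5 + 1)) + 5*(-3)))/(-3))⁴ = ((⅙)*(-⅓)*(3 - 1*(-3)*(-2*(6 + √(-4)) - 15)))⁴ = ((⅙)*(-⅓)*(3 - 1*(-3)*(-2*(6 + 2*I) - 15)))⁴ = ((⅙)*(-⅓)*(3 - 1*(-3)*((-12 - 4*I) - 15)))⁴ = ((⅙)*(-⅓)*(3 - 1*(-3)*(-27 - 4*I)))⁴ = ((⅙)*(-⅓)*(3 + (-81 - 12*I)))⁴ = ((⅙)*(-⅓)*(-78 - 12*I))⁴ = (13/3 + 2*I/3)⁴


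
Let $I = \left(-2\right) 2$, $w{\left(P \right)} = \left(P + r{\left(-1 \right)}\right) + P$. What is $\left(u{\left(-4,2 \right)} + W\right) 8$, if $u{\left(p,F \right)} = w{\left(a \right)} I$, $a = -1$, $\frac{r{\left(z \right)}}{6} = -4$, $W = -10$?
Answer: $752$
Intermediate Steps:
$r{\left(z \right)} = -24$ ($r{\left(z \right)} = 6 \left(-4\right) = -24$)
$w{\left(P \right)} = -24 + 2 P$ ($w{\left(P \right)} = \left(P - 24\right) + P = \left(-24 + P\right) + P = -24 + 2 P$)
$I = -4$
$u{\left(p,F \right)} = 104$ ($u{\left(p,F \right)} = \left(-24 + 2 \left(-1\right)\right) \left(-4\right) = \left(-24 - 2\right) \left(-4\right) = \left(-26\right) \left(-4\right) = 104$)
$\left(u{\left(-4,2 \right)} + W\right) 8 = \left(104 - 10\right) 8 = 94 \cdot 8 = 752$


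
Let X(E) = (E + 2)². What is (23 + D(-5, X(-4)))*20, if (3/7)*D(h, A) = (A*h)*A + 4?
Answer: -9260/3 ≈ -3086.7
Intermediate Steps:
X(E) = (2 + E)²
D(h, A) = 28/3 + 7*h*A²/3 (D(h, A) = 7*((A*h)*A + 4)/3 = 7*(h*A² + 4)/3 = 7*(4 + h*A²)/3 = 28/3 + 7*h*A²/3)
(23 + D(-5, X(-4)))*20 = (23 + (28/3 + (7/3)*(-5)*((2 - 4)²)²))*20 = (23 + (28/3 + (7/3)*(-5)*((-2)²)²))*20 = (23 + (28/3 + (7/3)*(-5)*4²))*20 = (23 + (28/3 + (7/3)*(-5)*16))*20 = (23 + (28/3 - 560/3))*20 = (23 - 532/3)*20 = -463/3*20 = -9260/3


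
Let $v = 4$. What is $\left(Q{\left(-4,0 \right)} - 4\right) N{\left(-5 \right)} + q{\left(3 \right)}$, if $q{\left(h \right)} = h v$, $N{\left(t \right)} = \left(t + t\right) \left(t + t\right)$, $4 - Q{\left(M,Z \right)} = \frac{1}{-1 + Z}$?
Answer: $112$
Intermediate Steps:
$Q{\left(M,Z \right)} = 4 - \frac{1}{-1 + Z}$
$N{\left(t \right)} = 4 t^{2}$ ($N{\left(t \right)} = 2 t 2 t = 4 t^{2}$)
$q{\left(h \right)} = 4 h$ ($q{\left(h \right)} = h 4 = 4 h$)
$\left(Q{\left(-4,0 \right)} - 4\right) N{\left(-5 \right)} + q{\left(3 \right)} = \left(\frac{-5 + 4 \cdot 0}{-1 + 0} - 4\right) 4 \left(-5\right)^{2} + 4 \cdot 3 = \left(\frac{-5 + 0}{-1} - 4\right) 4 \cdot 25 + 12 = \left(\left(-1\right) \left(-5\right) - 4\right) 100 + 12 = \left(5 - 4\right) 100 + 12 = 1 \cdot 100 + 12 = 100 + 12 = 112$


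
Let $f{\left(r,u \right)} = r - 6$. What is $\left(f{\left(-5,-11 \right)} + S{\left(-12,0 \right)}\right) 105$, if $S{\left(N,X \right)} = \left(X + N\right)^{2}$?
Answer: $13965$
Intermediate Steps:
$S{\left(N,X \right)} = \left(N + X\right)^{2}$
$f{\left(r,u \right)} = -6 + r$
$\left(f{\left(-5,-11 \right)} + S{\left(-12,0 \right)}\right) 105 = \left(\left(-6 - 5\right) + \left(-12 + 0\right)^{2}\right) 105 = \left(-11 + \left(-12\right)^{2}\right) 105 = \left(-11 + 144\right) 105 = 133 \cdot 105 = 13965$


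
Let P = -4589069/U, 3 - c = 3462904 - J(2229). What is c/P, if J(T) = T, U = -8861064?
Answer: -30665236075008/4589069 ≈ -6.6822e+6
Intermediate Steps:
c = -3460672 (c = 3 - (3462904 - 1*2229) = 3 - (3462904 - 2229) = 3 - 1*3460675 = 3 - 3460675 = -3460672)
P = 4589069/8861064 (P = -4589069/(-8861064) = -4589069*(-1/8861064) = 4589069/8861064 ≈ 0.51789)
c/P = -3460672/4589069/8861064 = -3460672*8861064/4589069 = -30665236075008/4589069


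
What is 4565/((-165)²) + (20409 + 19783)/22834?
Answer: 10895131/5651415 ≈ 1.9279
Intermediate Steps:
4565/((-165)²) + (20409 + 19783)/22834 = 4565/27225 + 40192*(1/22834) = 4565*(1/27225) + 20096/11417 = 83/495 + 20096/11417 = 10895131/5651415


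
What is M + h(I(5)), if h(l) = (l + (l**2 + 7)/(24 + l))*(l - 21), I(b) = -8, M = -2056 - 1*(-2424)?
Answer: 7541/16 ≈ 471.31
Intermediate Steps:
M = 368 (M = -2056 + 2424 = 368)
h(l) = (-21 + l)*(l + (7 + l**2)/(24 + l)) (h(l) = (l + (7 + l**2)/(24 + l))*(-21 + l) = (-21 + l)*(l + (7 + l**2)/(24 + l)))
M + h(I(5)) = 368 + (-147 - 497*(-8) - 18*(-8)**2 + 2*(-8)**3)/(24 - 8) = 368 + (-147 + 3976 - 18*64 + 2*(-512))/16 = 368 + (-147 + 3976 - 1152 - 1024)/16 = 368 + (1/16)*1653 = 368 + 1653/16 = 7541/16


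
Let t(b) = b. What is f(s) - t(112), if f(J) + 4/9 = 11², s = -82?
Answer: 77/9 ≈ 8.5556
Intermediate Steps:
f(J) = 1085/9 (f(J) = -4/9 + 11² = -4/9 + 121 = 1085/9)
f(s) - t(112) = 1085/9 - 1*112 = 1085/9 - 112 = 77/9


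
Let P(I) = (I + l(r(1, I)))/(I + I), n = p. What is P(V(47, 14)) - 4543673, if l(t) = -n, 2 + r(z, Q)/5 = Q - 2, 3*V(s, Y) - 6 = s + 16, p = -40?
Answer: -209008895/46 ≈ -4.5437e+6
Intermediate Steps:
V(s, Y) = 22/3 + s/3 (V(s, Y) = 2 + (s + 16)/3 = 2 + (16 + s)/3 = 2 + (16/3 + s/3) = 22/3 + s/3)
r(z, Q) = -20 + 5*Q (r(z, Q) = -10 + 5*(Q - 2) = -10 + 5*(-2 + Q) = -10 + (-10 + 5*Q) = -20 + 5*Q)
n = -40
l(t) = 40 (l(t) = -1*(-40) = 40)
P(I) = (40 + I)/(2*I) (P(I) = (I + 40)/(I + I) = (40 + I)/((2*I)) = (40 + I)*(1/(2*I)) = (40 + I)/(2*I))
P(V(47, 14)) - 4543673 = (40 + (22/3 + (⅓)*47))/(2*(22/3 + (⅓)*47)) - 4543673 = (40 + (22/3 + 47/3))/(2*(22/3 + 47/3)) - 4543673 = (½)*(40 + 23)/23 - 4543673 = (½)*(1/23)*63 - 4543673 = 63/46 - 4543673 = -209008895/46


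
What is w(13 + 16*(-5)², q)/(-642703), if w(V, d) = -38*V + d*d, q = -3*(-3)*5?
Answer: 13669/642703 ≈ 0.021268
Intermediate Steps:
q = 45 (q = 9*5 = 45)
w(V, d) = d² - 38*V (w(V, d) = -38*V + d² = d² - 38*V)
w(13 + 16*(-5)², q)/(-642703) = (45² - 38*(13 + 16*(-5)²))/(-642703) = (2025 - 38*(13 + 16*25))*(-1/642703) = (2025 - 38*(13 + 400))*(-1/642703) = (2025 - 38*413)*(-1/642703) = (2025 - 15694)*(-1/642703) = -13669*(-1/642703) = 13669/642703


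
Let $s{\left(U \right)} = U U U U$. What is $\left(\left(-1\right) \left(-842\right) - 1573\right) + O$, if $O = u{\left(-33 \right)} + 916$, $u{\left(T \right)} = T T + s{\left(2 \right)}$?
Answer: $1290$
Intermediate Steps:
$s{\left(U \right)} = U^{4}$ ($s{\left(U \right)} = U^{2} U^{2} = U^{4}$)
$u{\left(T \right)} = 16 + T^{2}$ ($u{\left(T \right)} = T T + 2^{4} = T^{2} + 16 = 16 + T^{2}$)
$O = 2021$ ($O = \left(16 + \left(-33\right)^{2}\right) + 916 = \left(16 + 1089\right) + 916 = 1105 + 916 = 2021$)
$\left(\left(-1\right) \left(-842\right) - 1573\right) + O = \left(\left(-1\right) \left(-842\right) - 1573\right) + 2021 = \left(842 - 1573\right) + 2021 = -731 + 2021 = 1290$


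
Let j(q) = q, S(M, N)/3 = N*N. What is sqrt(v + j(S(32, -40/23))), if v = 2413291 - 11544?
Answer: sqrt(1270528963)/23 ≈ 1549.8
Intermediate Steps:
S(M, N) = 3*N**2 (S(M, N) = 3*(N*N) = 3*N**2)
v = 2401747
sqrt(v + j(S(32, -40/23))) = sqrt(2401747 + 3*(-40/23)**2) = sqrt(2401747 + 3*(1600/529)) = sqrt(2401747 + 4800/529) = sqrt(1270528963/529) = sqrt(1270528963)/23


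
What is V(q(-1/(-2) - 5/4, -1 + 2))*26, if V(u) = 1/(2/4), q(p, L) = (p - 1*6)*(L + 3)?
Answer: 52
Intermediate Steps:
q(p, L) = (-6 + p)*(3 + L) (q(p, L) = (p - 6)*(3 + L) = (-6 + p)*(3 + L))
V(u) = 2 (V(u) = 1/(2*(¼)) = 1/(½) = 2)
V(q(-1/(-2) - 5/4, -1 + 2))*26 = 2*26 = 52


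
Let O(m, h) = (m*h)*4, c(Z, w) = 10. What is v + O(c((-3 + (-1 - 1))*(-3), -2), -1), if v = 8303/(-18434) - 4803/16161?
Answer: -4046399415/99303958 ≈ -40.748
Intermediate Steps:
O(m, h) = 4*h*m (O(m, h) = (h*m)*4 = 4*h*m)
v = -74241095/99303958 (v = 8303*(-1/18434) - 4803*1/16161 = -8303/18434 - 1601/5387 = -74241095/99303958 ≈ -0.74761)
v + O(c((-3 + (-1 - 1))*(-3), -2), -1) = -74241095/99303958 + 4*(-1)*10 = -74241095/99303958 - 40 = -4046399415/99303958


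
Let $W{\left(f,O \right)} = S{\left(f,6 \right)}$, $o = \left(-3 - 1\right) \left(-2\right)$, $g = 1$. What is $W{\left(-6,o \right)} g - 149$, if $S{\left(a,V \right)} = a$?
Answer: $-155$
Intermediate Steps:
$o = 8$ ($o = \left(-4\right) \left(-2\right) = 8$)
$W{\left(f,O \right)} = f$
$W{\left(-6,o \right)} g - 149 = \left(-6\right) 1 - 149 = -6 - 149 = -155$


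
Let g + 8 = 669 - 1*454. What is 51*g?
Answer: 10557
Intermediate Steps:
g = 207 (g = -8 + (669 - 1*454) = -8 + (669 - 454) = -8 + 215 = 207)
51*g = 51*207 = 10557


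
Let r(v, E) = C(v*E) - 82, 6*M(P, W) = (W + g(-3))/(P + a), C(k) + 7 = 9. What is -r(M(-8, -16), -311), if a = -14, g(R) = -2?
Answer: 80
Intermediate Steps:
C(k) = 2 (C(k) = -7 + 9 = 2)
M(P, W) = (-2 + W)/(6*(-14 + P)) (M(P, W) = ((W - 2)/(P - 14))/6 = ((-2 + W)/(-14 + P))/6 = (-2 + W)/(6*(-14 + P)))
r(v, E) = -80 (r(v, E) = 2 - 82 = -80)
-r(M(-8, -16), -311) = -1*(-80) = 80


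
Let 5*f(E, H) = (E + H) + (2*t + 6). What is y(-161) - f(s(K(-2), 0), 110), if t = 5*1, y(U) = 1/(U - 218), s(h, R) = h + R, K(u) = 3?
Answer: -48896/1895 ≈ -25.803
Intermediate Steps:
s(h, R) = R + h
y(U) = 1/(-218 + U)
t = 5
f(E, H) = 16/5 + E/5 + H/5 (f(E, H) = ((E + H) + (2*5 + 6))/5 = ((E + H) + (10 + 6))/5 = ((E + H) + 16)/5 = (16 + E + H)/5 = 16/5 + E/5 + H/5)
y(-161) - f(s(K(-2), 0), 110) = 1/(-218 - 161) - (16/5 + (0 + 3)/5 + (⅕)*110) = 1/(-379) - (16/5 + (⅕)*3 + 22) = -1/379 - (16/5 + ⅗ + 22) = -1/379 - 1*129/5 = -1/379 - 129/5 = -48896/1895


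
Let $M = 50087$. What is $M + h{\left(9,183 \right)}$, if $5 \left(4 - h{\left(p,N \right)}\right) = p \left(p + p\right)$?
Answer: $\frac{250293}{5} \approx 50059.0$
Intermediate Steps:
$h{\left(p,N \right)} = 4 - \frac{2 p^{2}}{5}$ ($h{\left(p,N \right)} = 4 - \frac{p \left(p + p\right)}{5} = 4 - \frac{p 2 p}{5} = 4 - \frac{2 p^{2}}{5}$)
$M + h{\left(9,183 \right)} = 50087 + \left(4 - \frac{2 \cdot 9^{2}}{5}\right) = 50087 + \left(4 - \frac{162}{5}\right) = 50087 - \frac{142}{5} = \frac{250293}{5}$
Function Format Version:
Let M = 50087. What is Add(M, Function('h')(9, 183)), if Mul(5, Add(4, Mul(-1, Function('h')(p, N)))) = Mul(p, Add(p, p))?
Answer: Rational(250293, 5) ≈ 50059.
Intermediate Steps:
Function('h')(p, N) = Add(4, Mul(Rational(-2, 5), Pow(p, 2))) (Function('h')(p, N) = Add(4, Mul(Rational(-1, 5), Mul(p, Add(p, p)))) = Add(4, Mul(Rational(-1, 5), Mul(p, Mul(2, p)))) = Add(4, Mul(Rational(-1, 5), Mul(2, Pow(p, 2)))) = Add(4, Mul(Rational(-2, 5), Pow(p, 2))))
Add(M, Function('h')(9, 183)) = Add(50087, Add(4, Mul(Rational(-2, 5), Pow(9, 2)))) = Add(50087, Add(4, Mul(Rational(-2, 5), 81))) = Add(50087, Add(4, Rational(-162, 5))) = Add(50087, Rational(-142, 5)) = Rational(250293, 5)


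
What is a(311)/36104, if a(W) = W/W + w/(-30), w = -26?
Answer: 7/135390 ≈ 5.1702e-5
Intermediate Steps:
a(W) = 28/15 (a(W) = W/W - 26/(-30) = 1 - 26*(-1/30) = 1 + 13/15 = 28/15)
a(311)/36104 = (28/15)/36104 = (28/15)*(1/36104) = 7/135390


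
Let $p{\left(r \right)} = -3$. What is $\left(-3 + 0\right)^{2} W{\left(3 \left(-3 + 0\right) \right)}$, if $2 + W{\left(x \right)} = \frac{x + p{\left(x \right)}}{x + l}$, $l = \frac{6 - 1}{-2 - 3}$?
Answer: $- \frac{36}{5} \approx -7.2$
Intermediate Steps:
$l = -1$ ($l = \frac{5}{-5} = 5 \left(- \frac{1}{5}\right) = -1$)
$W{\left(x \right)} = -2 + \frac{-3 + x}{-1 + x}$ ($W{\left(x \right)} = -2 + \frac{x - 3}{x - 1} = -2 + \frac{-3 + x}{-1 + x}$)
$\left(-3 + 0\right)^{2} W{\left(3 \left(-3 + 0\right) \right)} = \left(-3 + 0\right)^{2} \frac{-1 - 3 \left(-3 + 0\right)}{-1 + 3 \left(-3 + 0\right)} = \left(-3\right)^{2} \frac{-1 - 3 \left(-3\right)}{-1 + 3 \left(-3\right)} = 9 \frac{-1 - -9}{-1 - 9} = 9 \frac{-1 + 9}{-10} = 9 \left(\left(- \frac{1}{10}\right) 8\right) = 9 \left(- \frac{4}{5}\right) = - \frac{36}{5}$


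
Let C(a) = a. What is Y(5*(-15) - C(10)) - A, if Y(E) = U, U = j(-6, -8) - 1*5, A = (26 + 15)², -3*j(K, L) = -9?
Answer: -1683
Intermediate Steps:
j(K, L) = 3 (j(K, L) = -⅓*(-9) = 3)
A = 1681 (A = 41² = 1681)
U = -2 (U = 3 - 1*5 = 3 - 5 = -2)
Y(E) = -2
Y(5*(-15) - C(10)) - A = -2 - 1*1681 = -2 - 1681 = -1683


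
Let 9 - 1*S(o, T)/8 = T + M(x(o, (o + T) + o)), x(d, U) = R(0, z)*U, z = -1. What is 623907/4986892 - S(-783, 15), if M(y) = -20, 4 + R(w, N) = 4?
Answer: -557907997/4986892 ≈ -111.87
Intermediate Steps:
R(w, N) = 0 (R(w, N) = -4 + 4 = 0)
x(d, U) = 0 (x(d, U) = 0*U = 0)
S(o, T) = 232 - 8*T (S(o, T) = 72 - 8*(T - 20) = 72 - 8*(-20 + T) = 72 + (160 - 8*T) = 232 - 8*T)
623907/4986892 - S(-783, 15) = 623907/4986892 - (232 - 8*15) = 623907*(1/4986892) - (232 - 120) = 623907/4986892 - 1*112 = 623907/4986892 - 112 = -557907997/4986892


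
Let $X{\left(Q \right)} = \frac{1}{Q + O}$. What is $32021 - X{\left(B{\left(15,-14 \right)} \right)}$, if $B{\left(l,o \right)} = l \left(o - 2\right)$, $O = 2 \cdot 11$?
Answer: $\frac{6980579}{218} \approx 32021.0$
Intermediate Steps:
$O = 22$
$B{\left(l,o \right)} = l \left(-2 + o\right)$
$X{\left(Q \right)} = \frac{1}{22 + Q}$ ($X{\left(Q \right)} = \frac{1}{Q + 22} = \frac{1}{22 + Q}$)
$32021 - X{\left(B{\left(15,-14 \right)} \right)} = 32021 - \frac{1}{22 + 15 \left(-2 - 14\right)} = 32021 - \frac{1}{22 + 15 \left(-16\right)} = 32021 - \frac{1}{22 - 240} = 32021 - \frac{1}{-218} = 32021 - - \frac{1}{218} = 32021 + \frac{1}{218} = \frac{6980579}{218}$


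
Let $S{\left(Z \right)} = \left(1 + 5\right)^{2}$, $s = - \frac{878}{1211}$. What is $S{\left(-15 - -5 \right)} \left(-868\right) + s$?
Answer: $- \frac{37842206}{1211} \approx -31249.0$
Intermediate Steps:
$s = - \frac{878}{1211}$ ($s = \left(-878\right) \frac{1}{1211} = - \frac{878}{1211} \approx -0.72502$)
$S{\left(Z \right)} = 36$ ($S{\left(Z \right)} = 6^{2} = 36$)
$S{\left(-15 - -5 \right)} \left(-868\right) + s = 36 \left(-868\right) - \frac{878}{1211} = -31248 - \frac{878}{1211} = - \frac{37842206}{1211}$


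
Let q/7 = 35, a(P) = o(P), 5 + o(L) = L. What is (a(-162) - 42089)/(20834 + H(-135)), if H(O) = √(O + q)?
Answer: -40016432/19729793 + 21128*√110/217027723 ≈ -2.0272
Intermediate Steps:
o(L) = -5 + L
a(P) = -5 + P
q = 245 (q = 7*35 = 245)
H(O) = √(245 + O) (H(O) = √(O + 245) = √(245 + O))
(a(-162) - 42089)/(20834 + H(-135)) = ((-5 - 162) - 42089)/(20834 + √(245 - 135)) = (-167 - 42089)/(20834 + √110) = -42256/(20834 + √110)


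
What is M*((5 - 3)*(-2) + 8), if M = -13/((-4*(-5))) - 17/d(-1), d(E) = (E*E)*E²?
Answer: -353/5 ≈ -70.600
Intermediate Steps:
d(E) = E⁴ (d(E) = E²*E² = E⁴)
M = -353/20 (M = -13/((-4*(-5))) - 17/((-1)⁴) = -13/20 - 17/1 = -13*1/20 - 17*1 = -13/20 - 17 = -353/20 ≈ -17.650)
M*((5 - 3)*(-2) + 8) = -353*((5 - 3)*(-2) + 8)/20 = -353*(2*(-2) + 8)/20 = -353*(-4 + 8)/20 = -353/20*4 = -353/5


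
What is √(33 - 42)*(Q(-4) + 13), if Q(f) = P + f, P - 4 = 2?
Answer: 45*I ≈ 45.0*I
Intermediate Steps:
P = 6 (P = 4 + 2 = 6)
Q(f) = 6 + f
√(33 - 42)*(Q(-4) + 13) = √(33 - 42)*((6 - 4) + 13) = √(-9)*(2 + 13) = (3*I)*15 = 45*I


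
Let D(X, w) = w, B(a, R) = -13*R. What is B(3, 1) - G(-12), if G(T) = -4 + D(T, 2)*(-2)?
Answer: -5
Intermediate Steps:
G(T) = -8 (G(T) = -4 + 2*(-2) = -4 - 4 = -8)
B(3, 1) - G(-12) = -13*1 - 1*(-8) = -13 + 8 = -5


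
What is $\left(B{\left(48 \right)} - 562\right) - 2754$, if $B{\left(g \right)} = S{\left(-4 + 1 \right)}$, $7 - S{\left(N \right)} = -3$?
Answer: $-3306$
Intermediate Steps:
$S{\left(N \right)} = 10$ ($S{\left(N \right)} = 7 - -3 = 7 + 3 = 10$)
$B{\left(g \right)} = 10$
$\left(B{\left(48 \right)} - 562\right) - 2754 = \left(10 - 562\right) - 2754 = -552 - 2754 = -3306$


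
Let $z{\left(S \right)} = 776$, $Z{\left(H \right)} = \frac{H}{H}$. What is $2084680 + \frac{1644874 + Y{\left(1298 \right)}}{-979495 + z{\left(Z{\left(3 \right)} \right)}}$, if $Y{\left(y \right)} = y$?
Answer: $\frac{2040314278748}{978719} \approx 2.0847 \cdot 10^{6}$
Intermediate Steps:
$Z{\left(H \right)} = 1$
$2084680 + \frac{1644874 + Y{\left(1298 \right)}}{-979495 + z{\left(Z{\left(3 \right)} \right)}} = 2084680 + \frac{1644874 + 1298}{-979495 + 776} = 2084680 + \frac{1646172}{-978719} = 2084680 + 1646172 \left(- \frac{1}{978719}\right) = 2084680 - \frac{1646172}{978719} = \frac{2040314278748}{978719}$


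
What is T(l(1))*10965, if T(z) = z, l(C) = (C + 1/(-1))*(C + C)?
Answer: 0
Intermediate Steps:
l(C) = 2*C*(-1 + C) (l(C) = (C - 1)*(2*C) = (-1 + C)*(2*C) = 2*C*(-1 + C))
T(l(1))*10965 = (2*1*(-1 + 1))*10965 = (2*1*0)*10965 = 0*10965 = 0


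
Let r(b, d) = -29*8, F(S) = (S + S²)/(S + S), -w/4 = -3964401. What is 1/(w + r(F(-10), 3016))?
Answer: 1/15857372 ≈ 6.3062e-8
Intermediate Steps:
w = 15857604 (w = -4*(-3964401) = 15857604)
F(S) = (S + S²)/(2*S) (F(S) = (S + S²)/((2*S)) = (S + S²)*(1/(2*S)) = (S + S²)/(2*S))
r(b, d) = -232
1/(w + r(F(-10), 3016)) = 1/(15857604 - 232) = 1/15857372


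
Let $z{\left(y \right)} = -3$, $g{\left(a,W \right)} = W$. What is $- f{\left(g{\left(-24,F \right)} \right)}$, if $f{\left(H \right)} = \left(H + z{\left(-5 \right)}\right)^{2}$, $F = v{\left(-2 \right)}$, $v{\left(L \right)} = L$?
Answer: $-25$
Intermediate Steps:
$F = -2$
$f{\left(H \right)} = \left(-3 + H\right)^{2}$ ($f{\left(H \right)} = \left(H - 3\right)^{2} = \left(-3 + H\right)^{2}$)
$- f{\left(g{\left(-24,F \right)} \right)} = - \left(-3 - 2\right)^{2} = - \left(-5\right)^{2} = \left(-1\right) 25 = -25$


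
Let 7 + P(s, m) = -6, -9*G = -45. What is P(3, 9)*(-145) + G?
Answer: 1890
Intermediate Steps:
G = 5 (G = -⅑*(-45) = 5)
P(s, m) = -13 (P(s, m) = -7 - 6 = -13)
P(3, 9)*(-145) + G = -13*(-145) + 5 = 1885 + 5 = 1890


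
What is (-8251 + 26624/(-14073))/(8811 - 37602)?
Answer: 116142947/405175743 ≈ 0.28665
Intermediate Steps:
(-8251 + 26624/(-14073))/(8811 - 37602) = (-8251 + 26624*(-1/14073))/(-28791) = (-8251 - 26624/14073)*(-1/28791) = -116142947/14073*(-1/28791) = 116142947/405175743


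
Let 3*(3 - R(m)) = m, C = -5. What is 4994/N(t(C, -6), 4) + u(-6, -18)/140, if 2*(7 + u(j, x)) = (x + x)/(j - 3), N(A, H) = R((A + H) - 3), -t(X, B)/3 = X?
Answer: -59929/28 ≈ -2140.3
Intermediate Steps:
R(m) = 3 - m/3
t(X, B) = -3*X
N(A, H) = 4 - A/3 - H/3 (N(A, H) = 3 - ((A + H) - 3)/3 = 3 - (-3 + A + H)/3 = 3 + (1 - A/3 - H/3) = 4 - A/3 - H/3)
u(j, x) = -7 + x/(-3 + j) (u(j, x) = -7 + ((x + x)/(j - 3))/2 = -7 + ((2*x)/(-3 + j))/2 = -7 + (2*x/(-3 + j))/2 = -7 + x/(-3 + j))
4994/N(t(C, -6), 4) + u(-6, -18)/140 = 4994/(4 - (-1)*(-5) - ⅓*4) + ((21 - 18 - 7*(-6))/(-3 - 6))/140 = 4994/(4 - ⅓*15 - 4/3) + ((21 - 18 + 42)/(-9))*(1/140) = 4994/(4 - 5 - 4/3) - ⅑*45*(1/140) = 4994/(-7/3) - 5*1/140 = 4994*(-3/7) - 1/28 = -14982/7 - 1/28 = -59929/28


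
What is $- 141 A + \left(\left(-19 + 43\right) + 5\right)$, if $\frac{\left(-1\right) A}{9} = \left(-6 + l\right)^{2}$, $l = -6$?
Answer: $182765$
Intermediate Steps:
$A = -1296$ ($A = - 9 \left(-6 - 6\right)^{2} = - 9 \left(-12\right)^{2} = \left(-9\right) 144 = -1296$)
$- 141 A + \left(\left(-19 + 43\right) + 5\right) = \left(-141\right) \left(-1296\right) + \left(\left(-19 + 43\right) + 5\right) = 182736 + \left(24 + 5\right) = 182736 + 29 = 182765$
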